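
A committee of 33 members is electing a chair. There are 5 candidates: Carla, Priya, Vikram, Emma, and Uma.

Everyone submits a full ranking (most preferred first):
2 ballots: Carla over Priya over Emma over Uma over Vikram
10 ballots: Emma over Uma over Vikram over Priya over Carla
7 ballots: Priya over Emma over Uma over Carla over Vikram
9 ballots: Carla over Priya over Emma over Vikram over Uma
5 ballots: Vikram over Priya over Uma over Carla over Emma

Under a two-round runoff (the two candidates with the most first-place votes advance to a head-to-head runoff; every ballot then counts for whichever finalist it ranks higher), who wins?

Emma

Round 1 first-place votes: Carla 11, Priya 7, Vikram 5, Emma 10, Uma 0. Carla and Emma advance.
Runoff: Carla is ranked above Emma on 16 ballots, Emma above Carla on 17.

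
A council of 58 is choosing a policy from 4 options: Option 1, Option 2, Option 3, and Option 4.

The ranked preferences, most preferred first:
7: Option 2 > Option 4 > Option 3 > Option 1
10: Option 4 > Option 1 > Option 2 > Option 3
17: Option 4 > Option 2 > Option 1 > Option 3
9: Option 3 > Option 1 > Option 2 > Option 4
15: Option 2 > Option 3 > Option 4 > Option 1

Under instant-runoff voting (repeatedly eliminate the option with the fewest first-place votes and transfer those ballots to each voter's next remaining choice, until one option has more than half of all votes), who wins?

Round 1: Option 1 0, Option 2 22, Option 3 9, Option 4 27. Option 1 eliminated.
Round 2: Option 2 22, Option 3 9, Option 4 27. Option 3 eliminated.
Round 3: Option 2 31, Option 4 27. Option 2 has a majority (≥30).

Option 2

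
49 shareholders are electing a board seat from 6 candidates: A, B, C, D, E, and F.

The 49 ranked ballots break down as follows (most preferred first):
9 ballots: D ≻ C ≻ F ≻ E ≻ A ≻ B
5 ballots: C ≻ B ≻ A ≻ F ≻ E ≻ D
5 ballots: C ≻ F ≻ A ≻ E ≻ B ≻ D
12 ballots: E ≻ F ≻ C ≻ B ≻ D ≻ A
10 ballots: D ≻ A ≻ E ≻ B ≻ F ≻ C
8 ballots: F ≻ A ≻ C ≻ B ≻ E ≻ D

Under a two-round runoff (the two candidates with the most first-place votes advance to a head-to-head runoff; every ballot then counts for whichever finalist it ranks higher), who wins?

Round 1 first-place votes: A 0, B 0, C 10, D 19, E 12, F 8. D and E advance.
Runoff: D is ranked above E on 19 ballots, E above D on 30.

E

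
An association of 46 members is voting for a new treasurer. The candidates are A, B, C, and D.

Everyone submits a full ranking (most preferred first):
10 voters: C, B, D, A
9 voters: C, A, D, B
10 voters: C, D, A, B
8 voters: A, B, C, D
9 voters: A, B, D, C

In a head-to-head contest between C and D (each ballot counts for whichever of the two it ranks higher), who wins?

C

C is ranked above D on 37 ballots; D above C on 9.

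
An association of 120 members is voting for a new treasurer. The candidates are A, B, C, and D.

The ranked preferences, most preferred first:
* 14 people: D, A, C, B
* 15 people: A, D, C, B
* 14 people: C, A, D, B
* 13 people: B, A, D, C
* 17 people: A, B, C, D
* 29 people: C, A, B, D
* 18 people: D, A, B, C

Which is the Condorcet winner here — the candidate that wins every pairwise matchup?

A

A vs B: 107–13
A vs C: 77–43
A vs D: 88–32
A beats every other candidate.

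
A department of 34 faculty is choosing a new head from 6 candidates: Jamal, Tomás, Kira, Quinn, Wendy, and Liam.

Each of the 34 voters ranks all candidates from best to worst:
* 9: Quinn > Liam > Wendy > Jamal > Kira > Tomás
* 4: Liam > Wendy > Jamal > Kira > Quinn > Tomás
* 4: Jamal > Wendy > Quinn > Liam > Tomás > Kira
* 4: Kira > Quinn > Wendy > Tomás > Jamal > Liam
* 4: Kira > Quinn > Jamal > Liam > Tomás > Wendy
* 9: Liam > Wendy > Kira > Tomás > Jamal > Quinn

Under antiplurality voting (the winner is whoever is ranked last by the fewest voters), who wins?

Last-place votes: Jamal 0, Tomás 13, Kira 4, Quinn 9, Wendy 4, Liam 4.

Jamal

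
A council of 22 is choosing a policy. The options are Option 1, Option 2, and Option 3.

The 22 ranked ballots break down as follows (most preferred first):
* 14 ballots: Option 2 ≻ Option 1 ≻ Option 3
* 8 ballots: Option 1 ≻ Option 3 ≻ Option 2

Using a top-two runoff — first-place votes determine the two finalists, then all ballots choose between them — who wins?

Round 1 first-place votes: Option 1 8, Option 2 14, Option 3 0. Option 2 and Option 1 advance.
Runoff: Option 2 is ranked above Option 1 on 14 ballots, Option 1 above Option 2 on 8.

Option 2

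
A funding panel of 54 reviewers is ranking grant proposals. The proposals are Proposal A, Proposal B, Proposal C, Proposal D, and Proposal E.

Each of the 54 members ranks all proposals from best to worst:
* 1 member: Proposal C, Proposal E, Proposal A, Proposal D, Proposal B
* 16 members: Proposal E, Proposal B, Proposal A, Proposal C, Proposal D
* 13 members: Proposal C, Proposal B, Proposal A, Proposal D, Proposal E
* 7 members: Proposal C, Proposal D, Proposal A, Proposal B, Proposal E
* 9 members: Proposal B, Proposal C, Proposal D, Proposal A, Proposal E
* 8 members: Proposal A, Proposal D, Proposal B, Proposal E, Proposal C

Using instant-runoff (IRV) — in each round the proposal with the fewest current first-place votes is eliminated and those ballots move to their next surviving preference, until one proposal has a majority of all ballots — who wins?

Round 1: Proposal A 8, Proposal B 9, Proposal C 21, Proposal D 0, Proposal E 16. Proposal D eliminated.
Round 2: Proposal A 8, Proposal B 9, Proposal C 21, Proposal E 16. Proposal A eliminated.
Round 3: Proposal B 17, Proposal C 21, Proposal E 16. Proposal E eliminated.
Round 4: Proposal B 33, Proposal C 21. Proposal B has a majority (≥28).

Proposal B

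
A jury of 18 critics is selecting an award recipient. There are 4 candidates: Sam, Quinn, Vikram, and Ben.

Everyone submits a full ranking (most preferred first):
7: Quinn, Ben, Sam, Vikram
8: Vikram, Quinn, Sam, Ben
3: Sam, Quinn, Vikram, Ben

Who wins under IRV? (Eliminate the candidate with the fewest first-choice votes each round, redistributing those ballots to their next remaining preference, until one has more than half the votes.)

Round 1: Sam 3, Quinn 7, Vikram 8, Ben 0. Ben eliminated.
Round 2: Sam 3, Quinn 7, Vikram 8. Sam eliminated.
Round 3: Quinn 10, Vikram 8. Quinn has a majority (≥10).

Quinn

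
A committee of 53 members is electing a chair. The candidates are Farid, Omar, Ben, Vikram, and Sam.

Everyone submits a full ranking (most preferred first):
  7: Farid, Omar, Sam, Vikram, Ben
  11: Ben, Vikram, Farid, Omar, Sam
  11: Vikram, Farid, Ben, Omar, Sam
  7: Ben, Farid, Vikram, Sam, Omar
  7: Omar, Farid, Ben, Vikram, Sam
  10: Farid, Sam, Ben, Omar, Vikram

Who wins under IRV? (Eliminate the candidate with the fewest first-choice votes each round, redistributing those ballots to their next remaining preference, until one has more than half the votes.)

Round 1: Farid 17, Omar 7, Ben 18, Vikram 11, Sam 0. Sam eliminated.
Round 2: Farid 17, Omar 7, Ben 18, Vikram 11. Omar eliminated.
Round 3: Farid 24, Ben 18, Vikram 11. Vikram eliminated.
Round 4: Farid 35, Ben 18. Farid has a majority (≥27).

Farid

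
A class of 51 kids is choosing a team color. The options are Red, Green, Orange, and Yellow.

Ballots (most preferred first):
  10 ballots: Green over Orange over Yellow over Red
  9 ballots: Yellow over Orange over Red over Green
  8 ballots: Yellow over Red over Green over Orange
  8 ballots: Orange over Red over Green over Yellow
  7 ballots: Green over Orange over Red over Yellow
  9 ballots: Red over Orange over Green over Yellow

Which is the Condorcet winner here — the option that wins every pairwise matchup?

Orange

Orange vs Red: 34–17
Orange vs Green: 26–25
Orange vs Yellow: 34–17
Orange beats every other option.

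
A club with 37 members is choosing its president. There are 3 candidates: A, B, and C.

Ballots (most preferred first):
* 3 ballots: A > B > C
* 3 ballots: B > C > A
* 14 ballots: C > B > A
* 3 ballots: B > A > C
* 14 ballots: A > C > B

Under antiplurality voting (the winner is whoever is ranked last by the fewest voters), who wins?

C

Last-place votes: A 17, B 14, C 6.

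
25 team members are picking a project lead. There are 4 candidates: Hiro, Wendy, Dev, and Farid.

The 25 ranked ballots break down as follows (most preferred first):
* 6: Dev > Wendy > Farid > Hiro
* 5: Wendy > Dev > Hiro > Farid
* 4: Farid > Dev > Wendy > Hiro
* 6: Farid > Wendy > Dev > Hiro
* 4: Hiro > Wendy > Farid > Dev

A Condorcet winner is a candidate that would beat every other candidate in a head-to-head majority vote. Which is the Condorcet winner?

Wendy vs Hiro: 21–4
Wendy vs Dev: 15–10
Wendy vs Farid: 15–10
Wendy beats every other candidate.

Wendy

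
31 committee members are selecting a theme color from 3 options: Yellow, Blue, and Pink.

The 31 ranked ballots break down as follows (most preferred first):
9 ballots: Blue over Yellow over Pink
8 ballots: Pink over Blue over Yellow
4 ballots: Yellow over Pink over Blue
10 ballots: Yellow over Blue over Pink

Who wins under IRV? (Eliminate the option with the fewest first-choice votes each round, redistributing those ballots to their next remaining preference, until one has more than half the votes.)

Blue

Round 1: Yellow 14, Blue 9, Pink 8. Pink eliminated.
Round 2: Yellow 14, Blue 17. Blue has a majority (≥16).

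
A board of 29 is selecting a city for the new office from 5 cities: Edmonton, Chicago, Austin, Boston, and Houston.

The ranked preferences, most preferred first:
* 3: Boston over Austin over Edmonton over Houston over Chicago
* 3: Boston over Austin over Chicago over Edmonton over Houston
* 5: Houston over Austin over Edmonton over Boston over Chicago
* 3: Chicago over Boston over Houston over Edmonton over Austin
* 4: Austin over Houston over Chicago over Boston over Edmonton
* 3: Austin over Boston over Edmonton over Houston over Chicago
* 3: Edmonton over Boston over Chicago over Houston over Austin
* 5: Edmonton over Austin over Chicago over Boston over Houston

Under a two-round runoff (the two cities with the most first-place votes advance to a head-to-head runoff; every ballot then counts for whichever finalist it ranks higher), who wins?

Round 1 first-place votes: Edmonton 8, Chicago 3, Austin 7, Boston 6, Houston 5. Edmonton and Austin advance.
Runoff: Edmonton is ranked above Austin on 11 ballots, Austin above Edmonton on 18.

Austin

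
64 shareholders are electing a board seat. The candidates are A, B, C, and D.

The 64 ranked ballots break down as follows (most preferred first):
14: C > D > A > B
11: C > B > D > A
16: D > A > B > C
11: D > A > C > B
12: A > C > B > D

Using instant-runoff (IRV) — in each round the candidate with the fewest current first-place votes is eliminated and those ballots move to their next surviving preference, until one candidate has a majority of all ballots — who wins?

Round 1: A 12, B 0, C 25, D 27. B eliminated.
Round 2: A 12, C 25, D 27. A eliminated.
Round 3: C 37, D 27. C has a majority (≥33).

C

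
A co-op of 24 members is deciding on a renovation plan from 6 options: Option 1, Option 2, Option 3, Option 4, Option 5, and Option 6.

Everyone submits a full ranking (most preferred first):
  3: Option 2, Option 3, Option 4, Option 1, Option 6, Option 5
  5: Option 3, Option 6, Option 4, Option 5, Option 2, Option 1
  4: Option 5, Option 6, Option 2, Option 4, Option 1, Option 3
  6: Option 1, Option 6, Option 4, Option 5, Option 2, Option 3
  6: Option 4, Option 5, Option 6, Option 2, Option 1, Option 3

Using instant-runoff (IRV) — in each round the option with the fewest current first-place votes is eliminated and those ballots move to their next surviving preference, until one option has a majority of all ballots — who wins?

Option 4

Round 1: Option 1 6, Option 2 3, Option 3 5, Option 4 6, Option 5 4, Option 6 0. Option 6 eliminated.
Round 2: Option 1 6, Option 2 3, Option 3 5, Option 4 6, Option 5 4. Option 2 eliminated.
Round 3: Option 1 6, Option 3 8, Option 4 6, Option 5 4. Option 5 eliminated.
Round 4: Option 1 6, Option 3 8, Option 4 10. Option 1 eliminated.
Round 5: Option 3 8, Option 4 16. Option 4 has a majority (≥13).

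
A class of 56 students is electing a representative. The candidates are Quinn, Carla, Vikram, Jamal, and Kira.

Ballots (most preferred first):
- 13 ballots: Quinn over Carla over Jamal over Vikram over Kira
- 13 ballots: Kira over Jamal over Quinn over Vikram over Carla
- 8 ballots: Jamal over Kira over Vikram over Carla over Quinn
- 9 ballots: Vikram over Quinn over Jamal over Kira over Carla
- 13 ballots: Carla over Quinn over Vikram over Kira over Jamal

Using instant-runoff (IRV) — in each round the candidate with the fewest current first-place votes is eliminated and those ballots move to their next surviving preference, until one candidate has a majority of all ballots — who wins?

Round 1: Quinn 13, Carla 13, Vikram 9, Jamal 8, Kira 13. Jamal eliminated.
Round 2: Quinn 13, Carla 13, Vikram 9, Kira 21. Vikram eliminated.
Round 3: Quinn 22, Carla 13, Kira 21. Carla eliminated.
Round 4: Quinn 35, Kira 21. Quinn has a majority (≥29).

Quinn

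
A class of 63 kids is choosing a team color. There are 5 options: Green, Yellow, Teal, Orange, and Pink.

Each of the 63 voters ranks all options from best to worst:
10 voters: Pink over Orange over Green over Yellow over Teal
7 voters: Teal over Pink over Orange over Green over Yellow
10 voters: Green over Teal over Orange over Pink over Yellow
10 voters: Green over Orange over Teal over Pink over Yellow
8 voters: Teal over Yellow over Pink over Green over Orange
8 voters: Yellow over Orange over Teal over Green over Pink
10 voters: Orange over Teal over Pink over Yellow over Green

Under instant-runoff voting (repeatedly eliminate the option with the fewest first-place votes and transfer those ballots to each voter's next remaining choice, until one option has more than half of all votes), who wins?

Orange

Round 1: Green 20, Yellow 8, Teal 15, Orange 10, Pink 10. Yellow eliminated.
Round 2: Green 20, Teal 15, Orange 18, Pink 10. Pink eliminated.
Round 3: Green 20, Teal 15, Orange 28. Teal eliminated.
Round 4: Green 28, Orange 35. Orange has a majority (≥32).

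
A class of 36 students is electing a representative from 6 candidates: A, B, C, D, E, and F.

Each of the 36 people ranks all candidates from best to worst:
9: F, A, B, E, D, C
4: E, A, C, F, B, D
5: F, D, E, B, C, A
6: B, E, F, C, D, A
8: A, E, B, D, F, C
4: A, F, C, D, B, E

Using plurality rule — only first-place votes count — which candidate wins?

F

First-place votes: A 12, B 6, C 0, D 0, E 4, F 14.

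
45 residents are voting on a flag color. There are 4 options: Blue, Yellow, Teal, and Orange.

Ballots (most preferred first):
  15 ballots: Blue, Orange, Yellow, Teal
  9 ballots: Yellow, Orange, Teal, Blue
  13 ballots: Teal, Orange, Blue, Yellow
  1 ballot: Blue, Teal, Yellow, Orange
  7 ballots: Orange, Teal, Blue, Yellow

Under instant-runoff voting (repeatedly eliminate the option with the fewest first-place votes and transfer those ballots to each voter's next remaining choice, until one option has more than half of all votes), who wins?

Round 1: Blue 16, Yellow 9, Teal 13, Orange 7. Orange eliminated.
Round 2: Blue 16, Yellow 9, Teal 20. Yellow eliminated.
Round 3: Blue 16, Teal 29. Teal has a majority (≥23).

Teal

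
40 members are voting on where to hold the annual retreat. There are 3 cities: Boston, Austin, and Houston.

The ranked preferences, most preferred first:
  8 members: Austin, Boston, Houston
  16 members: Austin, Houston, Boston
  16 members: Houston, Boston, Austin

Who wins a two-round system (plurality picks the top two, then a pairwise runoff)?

Round 1 first-place votes: Boston 0, Austin 24, Houston 16. Austin and Houston advance.
Runoff: Austin is ranked above Houston on 24 ballots, Houston above Austin on 16.

Austin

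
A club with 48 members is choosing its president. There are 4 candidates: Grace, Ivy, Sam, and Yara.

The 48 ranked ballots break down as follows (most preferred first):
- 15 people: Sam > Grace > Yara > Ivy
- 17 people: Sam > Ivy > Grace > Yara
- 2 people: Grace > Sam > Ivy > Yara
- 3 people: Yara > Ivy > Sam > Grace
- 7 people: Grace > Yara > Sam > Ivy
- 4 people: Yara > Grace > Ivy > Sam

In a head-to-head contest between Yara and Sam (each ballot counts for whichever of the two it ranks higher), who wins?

Sam

Yara is ranked above Sam on 14 ballots; Sam above Yara on 34.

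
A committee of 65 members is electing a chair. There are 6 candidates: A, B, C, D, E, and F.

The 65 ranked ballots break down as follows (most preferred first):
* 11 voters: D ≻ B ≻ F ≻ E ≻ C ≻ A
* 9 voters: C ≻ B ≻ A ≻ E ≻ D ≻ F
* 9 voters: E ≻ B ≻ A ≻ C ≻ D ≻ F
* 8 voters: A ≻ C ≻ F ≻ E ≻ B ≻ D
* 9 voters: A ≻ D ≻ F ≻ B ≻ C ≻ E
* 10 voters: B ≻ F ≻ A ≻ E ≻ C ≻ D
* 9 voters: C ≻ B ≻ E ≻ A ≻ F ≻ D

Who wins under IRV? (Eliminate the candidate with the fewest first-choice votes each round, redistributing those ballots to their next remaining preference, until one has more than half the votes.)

Round 1: A 17, B 10, C 18, D 11, E 9, F 0. F eliminated.
Round 2: A 17, B 10, C 18, D 11, E 9. E eliminated.
Round 3: A 17, B 19, C 18, D 11. D eliminated.
Round 4: A 17, B 30, C 18. A eliminated.
Round 5: B 39, C 26. B has a majority (≥33).

B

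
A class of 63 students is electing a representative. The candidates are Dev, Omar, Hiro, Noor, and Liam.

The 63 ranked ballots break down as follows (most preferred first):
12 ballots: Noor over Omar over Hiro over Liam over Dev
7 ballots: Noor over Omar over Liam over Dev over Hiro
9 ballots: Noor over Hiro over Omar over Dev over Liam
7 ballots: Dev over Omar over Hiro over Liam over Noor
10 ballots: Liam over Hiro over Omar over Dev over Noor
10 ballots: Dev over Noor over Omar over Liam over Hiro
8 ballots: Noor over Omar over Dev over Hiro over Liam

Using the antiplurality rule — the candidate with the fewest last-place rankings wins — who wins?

Omar

Last-place votes: Dev 12, Omar 0, Hiro 17, Noor 17, Liam 17.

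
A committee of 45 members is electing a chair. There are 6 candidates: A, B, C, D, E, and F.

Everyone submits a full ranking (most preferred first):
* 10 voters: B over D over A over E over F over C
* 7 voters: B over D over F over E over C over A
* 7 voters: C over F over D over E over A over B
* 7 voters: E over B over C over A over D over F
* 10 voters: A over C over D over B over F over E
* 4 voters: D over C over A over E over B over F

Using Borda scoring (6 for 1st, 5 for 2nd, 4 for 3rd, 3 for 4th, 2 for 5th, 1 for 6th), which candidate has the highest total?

D

A: 10×4 + 7×1 + 7×2 + 7×3 + 10×6 + 4×4 = 158
B: 10×6 + 7×6 + 7×1 + 7×5 + 10×3 + 4×2 = 182
C: 10×1 + 7×2 + 7×6 + 7×4 + 10×5 + 4×5 = 164
D: 10×5 + 7×5 + 7×4 + 7×2 + 10×4 + 4×6 = 191
E: 10×3 + 7×3 + 7×3 + 7×6 + 10×1 + 4×3 = 136
F: 10×2 + 7×4 + 7×5 + 7×1 + 10×2 + 4×1 = 114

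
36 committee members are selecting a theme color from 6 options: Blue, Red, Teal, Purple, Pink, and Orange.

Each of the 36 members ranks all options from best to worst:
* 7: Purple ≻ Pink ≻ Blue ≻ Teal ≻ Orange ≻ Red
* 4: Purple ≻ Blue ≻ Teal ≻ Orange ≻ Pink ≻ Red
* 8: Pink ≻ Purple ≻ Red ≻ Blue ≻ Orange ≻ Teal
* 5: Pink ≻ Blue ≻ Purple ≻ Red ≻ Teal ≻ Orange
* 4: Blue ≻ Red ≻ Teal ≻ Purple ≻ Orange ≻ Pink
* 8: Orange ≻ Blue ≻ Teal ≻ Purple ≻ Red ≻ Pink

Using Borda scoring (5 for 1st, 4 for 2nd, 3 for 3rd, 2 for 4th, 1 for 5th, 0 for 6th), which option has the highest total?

Purple

Blue: 7×3 + 4×4 + 8×2 + 5×4 + 4×5 + 8×4 = 125
Red: 7×0 + 4×0 + 8×3 + 5×2 + 4×4 + 8×1 = 58
Teal: 7×2 + 4×3 + 8×0 + 5×1 + 4×3 + 8×3 = 67
Purple: 7×5 + 4×5 + 8×4 + 5×3 + 4×2 + 8×2 = 126
Pink: 7×4 + 4×1 + 8×5 + 5×5 + 4×0 + 8×0 = 97
Orange: 7×1 + 4×2 + 8×1 + 5×0 + 4×1 + 8×5 = 67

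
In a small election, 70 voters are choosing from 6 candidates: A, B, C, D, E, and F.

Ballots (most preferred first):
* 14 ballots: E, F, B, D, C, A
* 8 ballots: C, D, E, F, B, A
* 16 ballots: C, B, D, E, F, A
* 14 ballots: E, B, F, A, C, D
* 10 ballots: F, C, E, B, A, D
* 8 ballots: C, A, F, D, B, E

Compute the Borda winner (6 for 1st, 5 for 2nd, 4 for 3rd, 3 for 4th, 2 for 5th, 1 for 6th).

A: 14×1 + 8×1 + 16×1 + 14×3 + 10×2 + 8×5 = 140
B: 14×4 + 8×2 + 16×5 + 14×5 + 10×3 + 8×2 = 268
C: 14×2 + 8×6 + 16×6 + 14×2 + 10×5 + 8×6 = 298
D: 14×3 + 8×5 + 16×4 + 14×1 + 10×1 + 8×3 = 194
E: 14×6 + 8×4 + 16×3 + 14×6 + 10×4 + 8×1 = 296
F: 14×5 + 8×3 + 16×2 + 14×4 + 10×6 + 8×4 = 274

C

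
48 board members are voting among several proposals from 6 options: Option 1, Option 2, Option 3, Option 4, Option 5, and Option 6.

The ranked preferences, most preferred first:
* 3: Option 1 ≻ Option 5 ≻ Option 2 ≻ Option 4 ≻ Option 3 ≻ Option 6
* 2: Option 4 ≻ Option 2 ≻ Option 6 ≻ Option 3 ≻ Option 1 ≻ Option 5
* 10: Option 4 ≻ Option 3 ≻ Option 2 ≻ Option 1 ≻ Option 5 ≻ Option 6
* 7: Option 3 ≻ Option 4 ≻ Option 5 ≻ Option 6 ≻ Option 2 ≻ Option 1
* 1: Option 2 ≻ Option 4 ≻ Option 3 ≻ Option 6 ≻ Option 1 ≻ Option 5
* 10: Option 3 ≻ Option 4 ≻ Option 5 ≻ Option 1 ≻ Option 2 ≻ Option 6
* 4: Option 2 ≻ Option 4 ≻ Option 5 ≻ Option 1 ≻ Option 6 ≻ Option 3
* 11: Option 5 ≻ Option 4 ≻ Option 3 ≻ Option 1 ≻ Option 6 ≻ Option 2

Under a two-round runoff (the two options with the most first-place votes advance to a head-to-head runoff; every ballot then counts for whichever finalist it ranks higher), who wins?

Round 1 first-place votes: Option 1 3, Option 2 5, Option 3 17, Option 4 12, Option 5 11, Option 6 0. Option 3 and Option 4 advance.
Runoff: Option 3 is ranked above Option 4 on 17 ballots, Option 4 above Option 3 on 31.

Option 4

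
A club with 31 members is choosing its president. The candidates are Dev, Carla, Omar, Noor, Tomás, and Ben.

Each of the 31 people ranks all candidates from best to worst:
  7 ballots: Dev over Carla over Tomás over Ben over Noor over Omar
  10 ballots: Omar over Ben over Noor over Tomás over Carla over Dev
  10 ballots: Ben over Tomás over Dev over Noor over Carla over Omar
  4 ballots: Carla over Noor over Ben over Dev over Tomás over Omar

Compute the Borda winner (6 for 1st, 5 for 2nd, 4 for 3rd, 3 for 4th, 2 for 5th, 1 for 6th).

Ben

Dev: 7×6 + 10×1 + 10×4 + 4×3 = 104
Carla: 7×5 + 10×2 + 10×2 + 4×6 = 99
Omar: 7×1 + 10×6 + 10×1 + 4×1 = 81
Noor: 7×2 + 10×4 + 10×3 + 4×5 = 104
Tomás: 7×4 + 10×3 + 10×5 + 4×2 = 116
Ben: 7×3 + 10×5 + 10×6 + 4×4 = 147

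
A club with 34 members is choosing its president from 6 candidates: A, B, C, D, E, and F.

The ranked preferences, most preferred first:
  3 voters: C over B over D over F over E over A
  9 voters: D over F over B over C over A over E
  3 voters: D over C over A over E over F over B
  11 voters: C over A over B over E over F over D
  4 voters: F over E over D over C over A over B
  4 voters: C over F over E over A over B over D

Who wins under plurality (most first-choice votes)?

First-place votes: A 0, B 0, C 18, D 12, E 0, F 4.

C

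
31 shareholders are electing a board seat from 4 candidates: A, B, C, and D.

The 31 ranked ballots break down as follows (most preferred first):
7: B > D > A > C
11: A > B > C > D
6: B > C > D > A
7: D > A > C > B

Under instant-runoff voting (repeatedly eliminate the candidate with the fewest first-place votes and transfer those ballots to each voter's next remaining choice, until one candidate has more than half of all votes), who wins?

A

Round 1: A 11, B 13, C 0, D 7. C eliminated.
Round 2: A 11, B 13, D 7. D eliminated.
Round 3: A 18, B 13. A has a majority (≥16).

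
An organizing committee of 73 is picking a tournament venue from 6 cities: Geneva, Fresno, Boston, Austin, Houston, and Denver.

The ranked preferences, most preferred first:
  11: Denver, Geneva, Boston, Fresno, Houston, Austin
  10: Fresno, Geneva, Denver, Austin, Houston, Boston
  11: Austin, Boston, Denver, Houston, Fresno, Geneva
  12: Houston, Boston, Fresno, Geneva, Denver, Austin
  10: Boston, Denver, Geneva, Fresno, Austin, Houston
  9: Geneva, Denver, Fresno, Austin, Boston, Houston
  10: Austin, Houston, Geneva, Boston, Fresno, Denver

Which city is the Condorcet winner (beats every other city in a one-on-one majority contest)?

Geneva vs Fresno: 40–33
Geneva vs Boston: 40–33
Geneva vs Austin: 52–21
Geneva vs Houston: 40–33
Geneva vs Denver: 41–32
Geneva beats every other city.

Geneva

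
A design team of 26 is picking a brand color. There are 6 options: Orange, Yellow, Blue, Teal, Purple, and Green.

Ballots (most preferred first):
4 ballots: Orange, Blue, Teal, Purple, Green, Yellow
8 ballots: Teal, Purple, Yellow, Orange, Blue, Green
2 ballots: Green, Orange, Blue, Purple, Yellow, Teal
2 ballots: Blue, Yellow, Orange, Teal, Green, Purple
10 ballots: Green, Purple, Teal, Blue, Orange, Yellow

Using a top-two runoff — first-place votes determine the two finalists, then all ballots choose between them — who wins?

Teal

Round 1 first-place votes: Orange 4, Yellow 0, Blue 2, Teal 8, Purple 0, Green 12. Green and Teal advance.
Runoff: Green is ranked above Teal on 12 ballots, Teal above Green on 14.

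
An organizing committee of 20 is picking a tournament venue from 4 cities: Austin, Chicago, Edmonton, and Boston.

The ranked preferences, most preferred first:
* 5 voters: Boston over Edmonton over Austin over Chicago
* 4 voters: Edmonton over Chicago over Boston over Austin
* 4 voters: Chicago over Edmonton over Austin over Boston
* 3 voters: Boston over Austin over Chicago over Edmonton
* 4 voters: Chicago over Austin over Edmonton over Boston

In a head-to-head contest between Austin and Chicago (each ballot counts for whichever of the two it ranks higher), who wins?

Austin is ranked above Chicago on 8 ballots; Chicago above Austin on 12.

Chicago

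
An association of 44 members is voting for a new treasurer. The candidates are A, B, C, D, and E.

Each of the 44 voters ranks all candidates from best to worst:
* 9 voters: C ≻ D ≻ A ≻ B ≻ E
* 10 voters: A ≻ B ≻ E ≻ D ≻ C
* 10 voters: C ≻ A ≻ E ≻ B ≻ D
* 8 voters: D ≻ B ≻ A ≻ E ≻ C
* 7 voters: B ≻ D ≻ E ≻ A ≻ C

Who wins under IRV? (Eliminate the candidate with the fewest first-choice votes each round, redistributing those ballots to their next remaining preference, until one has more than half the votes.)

D

Round 1: A 10, B 7, C 19, D 8, E 0. E eliminated.
Round 2: A 10, B 7, C 19, D 8. B eliminated.
Round 3: A 10, C 19, D 15. A eliminated.
Round 4: C 19, D 25. D has a majority (≥23).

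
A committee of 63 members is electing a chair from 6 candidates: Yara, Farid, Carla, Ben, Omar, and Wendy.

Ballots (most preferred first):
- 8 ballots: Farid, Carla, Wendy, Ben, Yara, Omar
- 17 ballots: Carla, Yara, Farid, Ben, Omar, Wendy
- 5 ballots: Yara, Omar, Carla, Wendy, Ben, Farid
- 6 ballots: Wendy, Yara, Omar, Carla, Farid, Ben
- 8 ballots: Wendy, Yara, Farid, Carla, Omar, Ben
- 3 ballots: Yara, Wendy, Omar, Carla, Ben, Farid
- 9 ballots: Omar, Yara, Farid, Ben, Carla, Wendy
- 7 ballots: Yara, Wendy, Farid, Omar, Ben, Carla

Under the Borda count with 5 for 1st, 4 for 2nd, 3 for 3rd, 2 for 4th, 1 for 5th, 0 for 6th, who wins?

Yara

Yara: 8×1 + 17×4 + 5×5 + 6×4 + 8×4 + 3×5 + 9×4 + 7×5 = 243
Farid: 8×5 + 17×3 + 5×0 + 6×1 + 8×3 + 3×0 + 9×3 + 7×3 = 169
Carla: 8×4 + 17×5 + 5×3 + 6×2 + 8×2 + 3×2 + 9×1 + 7×0 = 175
Ben: 8×2 + 17×2 + 5×1 + 6×0 + 8×0 + 3×1 + 9×2 + 7×1 = 83
Omar: 8×0 + 17×1 + 5×4 + 6×3 + 8×1 + 3×3 + 9×5 + 7×2 = 131
Wendy: 8×3 + 17×0 + 5×2 + 6×5 + 8×5 + 3×4 + 9×0 + 7×4 = 144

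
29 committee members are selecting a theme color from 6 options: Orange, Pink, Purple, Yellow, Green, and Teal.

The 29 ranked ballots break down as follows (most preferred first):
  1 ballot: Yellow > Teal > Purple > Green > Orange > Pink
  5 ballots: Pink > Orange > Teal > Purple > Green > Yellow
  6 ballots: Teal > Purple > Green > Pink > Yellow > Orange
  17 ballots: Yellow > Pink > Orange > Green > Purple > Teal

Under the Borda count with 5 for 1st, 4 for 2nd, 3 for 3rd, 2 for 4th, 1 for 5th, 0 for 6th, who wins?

Orange: 1×1 + 5×4 + 6×0 + 17×3 = 72
Pink: 1×0 + 5×5 + 6×2 + 17×4 = 105
Purple: 1×3 + 5×2 + 6×4 + 17×1 = 54
Yellow: 1×5 + 5×0 + 6×1 + 17×5 = 96
Green: 1×2 + 5×1 + 6×3 + 17×2 = 59
Teal: 1×4 + 5×3 + 6×5 + 17×0 = 49

Pink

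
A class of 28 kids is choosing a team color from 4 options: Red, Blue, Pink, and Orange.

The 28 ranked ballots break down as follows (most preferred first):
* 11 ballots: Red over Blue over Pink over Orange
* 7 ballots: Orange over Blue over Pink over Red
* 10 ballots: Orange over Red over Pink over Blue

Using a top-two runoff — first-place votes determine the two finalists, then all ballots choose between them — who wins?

Round 1 first-place votes: Red 11, Blue 0, Pink 0, Orange 17. Orange and Red advance.
Runoff: Orange is ranked above Red on 17 ballots, Red above Orange on 11.

Orange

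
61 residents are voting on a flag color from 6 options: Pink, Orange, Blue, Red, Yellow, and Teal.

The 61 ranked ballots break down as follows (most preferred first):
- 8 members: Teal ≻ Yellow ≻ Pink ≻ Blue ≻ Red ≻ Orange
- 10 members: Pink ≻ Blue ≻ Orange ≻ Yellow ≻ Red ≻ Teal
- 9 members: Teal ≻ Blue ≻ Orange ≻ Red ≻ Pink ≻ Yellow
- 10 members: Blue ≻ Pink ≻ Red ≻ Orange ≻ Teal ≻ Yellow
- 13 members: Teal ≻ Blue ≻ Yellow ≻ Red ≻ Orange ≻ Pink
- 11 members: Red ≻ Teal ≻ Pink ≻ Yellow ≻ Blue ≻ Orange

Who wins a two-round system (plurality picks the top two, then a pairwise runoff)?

Red

Round 1 first-place votes: Pink 10, Orange 0, Blue 10, Red 11, Yellow 0, Teal 30. Teal and Red advance.
Runoff: Teal is ranked above Red on 30 ballots, Red above Teal on 31.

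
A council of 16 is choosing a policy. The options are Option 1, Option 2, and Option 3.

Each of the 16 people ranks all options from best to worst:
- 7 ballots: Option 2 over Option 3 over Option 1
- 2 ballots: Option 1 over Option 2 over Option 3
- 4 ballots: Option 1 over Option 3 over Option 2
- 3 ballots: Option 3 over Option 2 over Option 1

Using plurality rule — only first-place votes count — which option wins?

Option 2

First-place votes: Option 1 6, Option 2 7, Option 3 3.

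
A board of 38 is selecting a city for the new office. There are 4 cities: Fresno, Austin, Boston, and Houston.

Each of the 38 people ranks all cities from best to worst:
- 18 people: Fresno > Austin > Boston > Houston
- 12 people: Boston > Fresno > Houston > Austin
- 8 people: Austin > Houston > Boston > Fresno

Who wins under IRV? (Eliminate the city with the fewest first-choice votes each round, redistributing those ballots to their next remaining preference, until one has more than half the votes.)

Boston

Round 1: Fresno 18, Austin 8, Boston 12, Houston 0. Houston eliminated.
Round 2: Fresno 18, Austin 8, Boston 12. Austin eliminated.
Round 3: Fresno 18, Boston 20. Boston has a majority (≥20).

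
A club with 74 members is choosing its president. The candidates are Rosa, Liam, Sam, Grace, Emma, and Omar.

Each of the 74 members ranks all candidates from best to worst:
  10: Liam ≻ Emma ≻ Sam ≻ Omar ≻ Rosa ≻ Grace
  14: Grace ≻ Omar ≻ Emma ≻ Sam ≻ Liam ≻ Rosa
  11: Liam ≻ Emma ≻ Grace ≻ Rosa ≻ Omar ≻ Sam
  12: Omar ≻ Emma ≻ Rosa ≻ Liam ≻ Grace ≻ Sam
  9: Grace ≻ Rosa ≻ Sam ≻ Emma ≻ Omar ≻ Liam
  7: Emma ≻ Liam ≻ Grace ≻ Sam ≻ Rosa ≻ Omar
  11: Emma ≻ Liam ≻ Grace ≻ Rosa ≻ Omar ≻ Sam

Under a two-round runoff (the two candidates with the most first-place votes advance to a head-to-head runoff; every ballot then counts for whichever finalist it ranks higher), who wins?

Round 1 first-place votes: Rosa 0, Liam 21, Sam 0, Grace 23, Emma 18, Omar 12. Grace and Liam advance.
Runoff: Grace is ranked above Liam on 23 ballots, Liam above Grace on 51.

Liam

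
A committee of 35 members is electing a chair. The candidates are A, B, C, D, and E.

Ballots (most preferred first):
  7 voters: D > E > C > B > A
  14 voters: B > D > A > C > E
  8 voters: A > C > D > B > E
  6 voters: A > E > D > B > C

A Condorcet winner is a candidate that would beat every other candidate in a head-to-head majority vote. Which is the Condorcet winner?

D vs A: 21–14
D vs B: 21–14
D vs C: 27–8
D vs E: 29–6
D beats every other candidate.

D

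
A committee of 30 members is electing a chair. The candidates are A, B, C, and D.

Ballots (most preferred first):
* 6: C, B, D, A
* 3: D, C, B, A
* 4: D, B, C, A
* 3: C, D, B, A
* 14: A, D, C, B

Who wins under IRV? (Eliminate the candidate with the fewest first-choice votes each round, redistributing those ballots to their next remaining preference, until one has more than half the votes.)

C

Round 1: A 14, B 0, C 9, D 7. B eliminated.
Round 2: A 14, C 9, D 7. D eliminated.
Round 3: A 14, C 16. C has a majority (≥16).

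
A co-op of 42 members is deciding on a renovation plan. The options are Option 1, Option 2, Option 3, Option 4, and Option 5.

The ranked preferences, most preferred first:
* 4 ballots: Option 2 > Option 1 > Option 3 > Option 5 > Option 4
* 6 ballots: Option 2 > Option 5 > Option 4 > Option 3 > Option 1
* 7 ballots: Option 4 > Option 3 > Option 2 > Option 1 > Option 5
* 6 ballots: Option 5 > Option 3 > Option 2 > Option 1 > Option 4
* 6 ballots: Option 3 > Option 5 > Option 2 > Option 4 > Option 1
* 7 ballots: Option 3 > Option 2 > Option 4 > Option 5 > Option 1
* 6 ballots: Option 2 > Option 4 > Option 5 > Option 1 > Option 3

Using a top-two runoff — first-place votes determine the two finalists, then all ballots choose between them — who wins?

Option 3

Round 1 first-place votes: Option 1 0, Option 2 16, Option 3 13, Option 4 7, Option 5 6. Option 2 and Option 3 advance.
Runoff: Option 2 is ranked above Option 3 on 16 ballots, Option 3 above Option 2 on 26.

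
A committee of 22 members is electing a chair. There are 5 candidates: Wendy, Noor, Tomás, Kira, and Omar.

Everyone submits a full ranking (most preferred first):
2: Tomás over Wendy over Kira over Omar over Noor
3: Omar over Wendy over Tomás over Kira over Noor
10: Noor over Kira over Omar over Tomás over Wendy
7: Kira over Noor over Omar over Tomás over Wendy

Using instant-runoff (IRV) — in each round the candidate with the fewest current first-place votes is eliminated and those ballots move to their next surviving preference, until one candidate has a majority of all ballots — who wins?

Kira

Round 1: Wendy 0, Noor 10, Tomás 2, Kira 7, Omar 3. Wendy eliminated.
Round 2: Noor 10, Tomás 2, Kira 7, Omar 3. Tomás eliminated.
Round 3: Noor 10, Kira 9, Omar 3. Omar eliminated.
Round 4: Noor 10, Kira 12. Kira has a majority (≥12).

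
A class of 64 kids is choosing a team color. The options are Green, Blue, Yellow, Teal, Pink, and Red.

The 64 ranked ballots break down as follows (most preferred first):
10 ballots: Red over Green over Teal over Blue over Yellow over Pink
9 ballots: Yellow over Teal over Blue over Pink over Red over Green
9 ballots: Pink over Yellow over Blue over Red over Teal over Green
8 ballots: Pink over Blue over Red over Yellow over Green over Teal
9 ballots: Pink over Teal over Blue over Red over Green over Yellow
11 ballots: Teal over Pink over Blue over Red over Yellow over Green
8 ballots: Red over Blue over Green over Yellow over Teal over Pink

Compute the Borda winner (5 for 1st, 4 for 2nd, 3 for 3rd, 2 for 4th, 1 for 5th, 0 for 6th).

Blue

Green: 10×4 + 9×0 + 9×0 + 8×1 + 9×1 + 11×0 + 8×3 = 81
Blue: 10×2 + 9×3 + 9×3 + 8×4 + 9×3 + 11×3 + 8×4 = 198
Yellow: 10×1 + 9×5 + 9×4 + 8×2 + 9×0 + 11×1 + 8×2 = 134
Teal: 10×3 + 9×4 + 9×1 + 8×0 + 9×4 + 11×5 + 8×1 = 174
Pink: 10×0 + 9×2 + 9×5 + 8×5 + 9×5 + 11×4 + 8×0 = 192
Red: 10×5 + 9×1 + 9×2 + 8×3 + 9×2 + 11×2 + 8×5 = 181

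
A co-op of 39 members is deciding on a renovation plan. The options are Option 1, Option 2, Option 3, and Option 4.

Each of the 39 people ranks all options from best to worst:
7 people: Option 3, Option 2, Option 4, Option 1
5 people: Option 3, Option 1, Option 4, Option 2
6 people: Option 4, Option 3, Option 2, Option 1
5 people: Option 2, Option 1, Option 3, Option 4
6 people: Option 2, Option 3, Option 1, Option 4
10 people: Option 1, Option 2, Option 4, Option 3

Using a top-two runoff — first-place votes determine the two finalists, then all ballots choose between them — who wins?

Option 2

Round 1 first-place votes: Option 1 10, Option 2 11, Option 3 12, Option 4 6. Option 3 and Option 2 advance.
Runoff: Option 3 is ranked above Option 2 on 18 ballots, Option 2 above Option 3 on 21.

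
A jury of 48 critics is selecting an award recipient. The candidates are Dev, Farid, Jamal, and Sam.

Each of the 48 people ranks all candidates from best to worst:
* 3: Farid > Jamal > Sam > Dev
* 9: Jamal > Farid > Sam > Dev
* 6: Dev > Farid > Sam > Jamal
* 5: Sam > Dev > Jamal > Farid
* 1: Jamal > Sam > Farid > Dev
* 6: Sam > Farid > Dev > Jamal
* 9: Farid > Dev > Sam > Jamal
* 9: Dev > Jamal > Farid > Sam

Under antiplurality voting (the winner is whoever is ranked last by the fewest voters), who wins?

Last-place votes: Dev 13, Farid 5, Jamal 21, Sam 9.

Farid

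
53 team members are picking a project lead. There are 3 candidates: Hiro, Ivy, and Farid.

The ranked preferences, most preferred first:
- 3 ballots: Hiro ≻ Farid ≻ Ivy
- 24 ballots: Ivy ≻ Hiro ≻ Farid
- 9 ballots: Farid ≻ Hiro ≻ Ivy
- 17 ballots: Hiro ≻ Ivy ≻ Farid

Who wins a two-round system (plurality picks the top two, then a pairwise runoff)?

Round 1 first-place votes: Hiro 20, Ivy 24, Farid 9. Ivy and Hiro advance.
Runoff: Ivy is ranked above Hiro on 24 ballots, Hiro above Ivy on 29.

Hiro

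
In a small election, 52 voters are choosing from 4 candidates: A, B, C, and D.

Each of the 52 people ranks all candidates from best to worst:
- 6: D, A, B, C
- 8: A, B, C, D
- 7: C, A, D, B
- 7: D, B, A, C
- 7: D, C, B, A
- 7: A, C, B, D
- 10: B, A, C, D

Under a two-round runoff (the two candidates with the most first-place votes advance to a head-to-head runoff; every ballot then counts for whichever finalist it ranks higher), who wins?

Round 1 first-place votes: A 15, B 10, C 7, D 20. D and A advance.
Runoff: D is ranked above A on 20 ballots, A above D on 32.

A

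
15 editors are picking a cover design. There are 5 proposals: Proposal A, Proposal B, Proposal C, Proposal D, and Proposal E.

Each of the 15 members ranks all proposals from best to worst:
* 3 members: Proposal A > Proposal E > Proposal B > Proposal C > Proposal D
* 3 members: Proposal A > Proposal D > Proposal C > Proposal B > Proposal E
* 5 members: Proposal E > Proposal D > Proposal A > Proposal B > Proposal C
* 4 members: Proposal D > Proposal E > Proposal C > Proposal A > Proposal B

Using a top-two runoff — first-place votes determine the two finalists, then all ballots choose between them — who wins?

Proposal E

Round 1 first-place votes: Proposal A 6, Proposal B 0, Proposal C 0, Proposal D 4, Proposal E 5. Proposal A and Proposal E advance.
Runoff: Proposal A is ranked above Proposal E on 6 ballots, Proposal E above Proposal A on 9.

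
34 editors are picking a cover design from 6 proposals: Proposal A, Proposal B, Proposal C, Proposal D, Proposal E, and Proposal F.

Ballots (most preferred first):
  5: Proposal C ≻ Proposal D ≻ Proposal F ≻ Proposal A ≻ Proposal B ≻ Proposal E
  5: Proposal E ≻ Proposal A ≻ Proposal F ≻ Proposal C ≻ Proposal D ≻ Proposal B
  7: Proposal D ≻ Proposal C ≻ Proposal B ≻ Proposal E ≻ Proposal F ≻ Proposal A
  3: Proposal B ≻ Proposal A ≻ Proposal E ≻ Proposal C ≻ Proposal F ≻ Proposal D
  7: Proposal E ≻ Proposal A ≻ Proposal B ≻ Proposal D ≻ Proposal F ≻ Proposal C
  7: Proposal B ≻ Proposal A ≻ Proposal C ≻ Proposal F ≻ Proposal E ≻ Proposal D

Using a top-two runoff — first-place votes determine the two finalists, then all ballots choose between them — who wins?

Round 1 first-place votes: Proposal A 0, Proposal B 10, Proposal C 5, Proposal D 7, Proposal E 12, Proposal F 0. Proposal E and Proposal B advance.
Runoff: Proposal E is ranked above Proposal B on 12 ballots, Proposal B above Proposal E on 22.

Proposal B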